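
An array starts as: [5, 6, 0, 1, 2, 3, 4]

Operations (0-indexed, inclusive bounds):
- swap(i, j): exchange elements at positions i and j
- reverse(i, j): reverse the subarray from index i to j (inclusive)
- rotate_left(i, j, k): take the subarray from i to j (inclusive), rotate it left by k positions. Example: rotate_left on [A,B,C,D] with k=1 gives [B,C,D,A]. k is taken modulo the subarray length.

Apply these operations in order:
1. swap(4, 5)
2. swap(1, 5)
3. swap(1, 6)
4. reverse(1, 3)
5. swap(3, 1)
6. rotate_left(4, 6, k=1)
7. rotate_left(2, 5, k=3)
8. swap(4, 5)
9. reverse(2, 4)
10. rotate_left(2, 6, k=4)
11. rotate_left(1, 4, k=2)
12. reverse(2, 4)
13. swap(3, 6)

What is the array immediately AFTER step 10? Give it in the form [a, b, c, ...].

Answer: [5, 4, 3, 6, 0, 2, 1]

Derivation:
After 1 (swap(4, 5)): [5, 6, 0, 1, 3, 2, 4]
After 2 (swap(1, 5)): [5, 2, 0, 1, 3, 6, 4]
After 3 (swap(1, 6)): [5, 4, 0, 1, 3, 6, 2]
After 4 (reverse(1, 3)): [5, 1, 0, 4, 3, 6, 2]
After 5 (swap(3, 1)): [5, 4, 0, 1, 3, 6, 2]
After 6 (rotate_left(4, 6, k=1)): [5, 4, 0, 1, 6, 2, 3]
After 7 (rotate_left(2, 5, k=3)): [5, 4, 2, 0, 1, 6, 3]
After 8 (swap(4, 5)): [5, 4, 2, 0, 6, 1, 3]
After 9 (reverse(2, 4)): [5, 4, 6, 0, 2, 1, 3]
After 10 (rotate_left(2, 6, k=4)): [5, 4, 3, 6, 0, 2, 1]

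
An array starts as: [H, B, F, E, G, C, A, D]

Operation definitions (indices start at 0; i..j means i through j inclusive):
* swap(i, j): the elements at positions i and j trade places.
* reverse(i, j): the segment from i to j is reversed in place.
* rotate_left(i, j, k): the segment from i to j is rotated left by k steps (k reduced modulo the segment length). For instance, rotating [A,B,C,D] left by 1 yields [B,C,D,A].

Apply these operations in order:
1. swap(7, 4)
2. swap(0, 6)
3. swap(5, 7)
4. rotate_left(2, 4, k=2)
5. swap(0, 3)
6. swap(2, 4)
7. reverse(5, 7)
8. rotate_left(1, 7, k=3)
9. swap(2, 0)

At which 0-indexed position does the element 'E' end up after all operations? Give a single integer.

After 1 (swap(7, 4)): [H, B, F, E, D, C, A, G]
After 2 (swap(0, 6)): [A, B, F, E, D, C, H, G]
After 3 (swap(5, 7)): [A, B, F, E, D, G, H, C]
After 4 (rotate_left(2, 4, k=2)): [A, B, D, F, E, G, H, C]
After 5 (swap(0, 3)): [F, B, D, A, E, G, H, C]
After 6 (swap(2, 4)): [F, B, E, A, D, G, H, C]
After 7 (reverse(5, 7)): [F, B, E, A, D, C, H, G]
After 8 (rotate_left(1, 7, k=3)): [F, D, C, H, G, B, E, A]
After 9 (swap(2, 0)): [C, D, F, H, G, B, E, A]

Answer: 6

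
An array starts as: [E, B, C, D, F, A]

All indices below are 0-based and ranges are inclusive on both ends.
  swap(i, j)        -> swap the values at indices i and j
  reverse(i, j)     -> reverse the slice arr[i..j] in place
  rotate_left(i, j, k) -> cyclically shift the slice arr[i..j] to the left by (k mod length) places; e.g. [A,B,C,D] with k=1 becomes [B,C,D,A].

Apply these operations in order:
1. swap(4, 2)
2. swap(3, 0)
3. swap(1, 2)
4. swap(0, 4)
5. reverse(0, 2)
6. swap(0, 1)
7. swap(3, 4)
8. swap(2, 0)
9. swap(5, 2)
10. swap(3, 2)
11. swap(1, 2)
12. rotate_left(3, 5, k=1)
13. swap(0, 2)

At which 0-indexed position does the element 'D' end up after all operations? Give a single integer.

Answer: 1

Derivation:
After 1 (swap(4, 2)): [E, B, F, D, C, A]
After 2 (swap(3, 0)): [D, B, F, E, C, A]
After 3 (swap(1, 2)): [D, F, B, E, C, A]
After 4 (swap(0, 4)): [C, F, B, E, D, A]
After 5 (reverse(0, 2)): [B, F, C, E, D, A]
After 6 (swap(0, 1)): [F, B, C, E, D, A]
After 7 (swap(3, 4)): [F, B, C, D, E, A]
After 8 (swap(2, 0)): [C, B, F, D, E, A]
After 9 (swap(5, 2)): [C, B, A, D, E, F]
After 10 (swap(3, 2)): [C, B, D, A, E, F]
After 11 (swap(1, 2)): [C, D, B, A, E, F]
After 12 (rotate_left(3, 5, k=1)): [C, D, B, E, F, A]
After 13 (swap(0, 2)): [B, D, C, E, F, A]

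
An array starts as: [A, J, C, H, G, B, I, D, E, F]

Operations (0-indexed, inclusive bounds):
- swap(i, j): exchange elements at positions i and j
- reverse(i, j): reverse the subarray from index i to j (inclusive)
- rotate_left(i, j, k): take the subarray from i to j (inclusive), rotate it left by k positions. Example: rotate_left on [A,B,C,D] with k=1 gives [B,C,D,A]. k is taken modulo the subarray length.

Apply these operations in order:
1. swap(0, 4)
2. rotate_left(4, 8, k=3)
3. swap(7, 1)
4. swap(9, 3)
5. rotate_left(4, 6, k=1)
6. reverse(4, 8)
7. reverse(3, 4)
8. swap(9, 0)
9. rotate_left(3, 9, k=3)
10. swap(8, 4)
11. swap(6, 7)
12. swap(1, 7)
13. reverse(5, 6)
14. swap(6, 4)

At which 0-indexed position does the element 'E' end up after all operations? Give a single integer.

Answer: 4

Derivation:
After 1 (swap(0, 4)): [G, J, C, H, A, B, I, D, E, F]
After 2 (rotate_left(4, 8, k=3)): [G, J, C, H, D, E, A, B, I, F]
After 3 (swap(7, 1)): [G, B, C, H, D, E, A, J, I, F]
After 4 (swap(9, 3)): [G, B, C, F, D, E, A, J, I, H]
After 5 (rotate_left(4, 6, k=1)): [G, B, C, F, E, A, D, J, I, H]
After 6 (reverse(4, 8)): [G, B, C, F, I, J, D, A, E, H]
After 7 (reverse(3, 4)): [G, B, C, I, F, J, D, A, E, H]
After 8 (swap(9, 0)): [H, B, C, I, F, J, D, A, E, G]
After 9 (rotate_left(3, 9, k=3)): [H, B, C, D, A, E, G, I, F, J]
After 10 (swap(8, 4)): [H, B, C, D, F, E, G, I, A, J]
After 11 (swap(6, 7)): [H, B, C, D, F, E, I, G, A, J]
After 12 (swap(1, 7)): [H, G, C, D, F, E, I, B, A, J]
After 13 (reverse(5, 6)): [H, G, C, D, F, I, E, B, A, J]
After 14 (swap(6, 4)): [H, G, C, D, E, I, F, B, A, J]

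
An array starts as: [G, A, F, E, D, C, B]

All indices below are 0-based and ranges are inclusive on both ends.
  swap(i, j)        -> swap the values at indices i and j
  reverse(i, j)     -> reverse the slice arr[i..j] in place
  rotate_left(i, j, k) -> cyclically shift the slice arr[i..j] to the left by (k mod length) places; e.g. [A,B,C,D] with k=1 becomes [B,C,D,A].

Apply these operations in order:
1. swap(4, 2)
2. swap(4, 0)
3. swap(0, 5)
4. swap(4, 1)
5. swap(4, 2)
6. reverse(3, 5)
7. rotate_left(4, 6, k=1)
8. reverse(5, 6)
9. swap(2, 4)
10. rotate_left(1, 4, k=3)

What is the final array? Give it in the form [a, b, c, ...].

After 1 (swap(4, 2)): [G, A, D, E, F, C, B]
After 2 (swap(4, 0)): [F, A, D, E, G, C, B]
After 3 (swap(0, 5)): [C, A, D, E, G, F, B]
After 4 (swap(4, 1)): [C, G, D, E, A, F, B]
After 5 (swap(4, 2)): [C, G, A, E, D, F, B]
After 6 (reverse(3, 5)): [C, G, A, F, D, E, B]
After 7 (rotate_left(4, 6, k=1)): [C, G, A, F, E, B, D]
After 8 (reverse(5, 6)): [C, G, A, F, E, D, B]
After 9 (swap(2, 4)): [C, G, E, F, A, D, B]
After 10 (rotate_left(1, 4, k=3)): [C, A, G, E, F, D, B]

Answer: [C, A, G, E, F, D, B]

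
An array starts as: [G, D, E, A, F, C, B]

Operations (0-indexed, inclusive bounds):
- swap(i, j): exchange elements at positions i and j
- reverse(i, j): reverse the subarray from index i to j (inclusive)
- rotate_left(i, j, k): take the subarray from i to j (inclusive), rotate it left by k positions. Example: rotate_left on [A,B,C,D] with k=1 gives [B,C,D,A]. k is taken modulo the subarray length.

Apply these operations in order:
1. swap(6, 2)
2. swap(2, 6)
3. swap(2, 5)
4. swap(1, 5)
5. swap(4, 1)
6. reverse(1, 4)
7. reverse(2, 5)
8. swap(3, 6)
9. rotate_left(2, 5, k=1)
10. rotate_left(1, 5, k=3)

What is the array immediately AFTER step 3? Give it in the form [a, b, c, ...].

Answer: [G, D, C, A, F, E, B]

Derivation:
After 1 (swap(6, 2)): [G, D, B, A, F, C, E]
After 2 (swap(2, 6)): [G, D, E, A, F, C, B]
After 3 (swap(2, 5)): [G, D, C, A, F, E, B]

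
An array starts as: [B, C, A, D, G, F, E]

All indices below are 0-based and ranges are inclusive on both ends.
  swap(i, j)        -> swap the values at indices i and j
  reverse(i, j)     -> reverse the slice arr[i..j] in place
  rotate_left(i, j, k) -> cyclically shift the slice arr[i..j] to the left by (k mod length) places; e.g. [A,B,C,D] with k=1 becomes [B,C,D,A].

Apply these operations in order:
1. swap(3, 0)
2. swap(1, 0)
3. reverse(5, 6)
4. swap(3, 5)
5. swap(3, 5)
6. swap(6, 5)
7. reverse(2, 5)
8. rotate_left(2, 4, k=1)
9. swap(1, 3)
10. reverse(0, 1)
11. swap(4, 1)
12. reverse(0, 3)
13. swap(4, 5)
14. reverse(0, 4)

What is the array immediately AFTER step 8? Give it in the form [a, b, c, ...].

After 1 (swap(3, 0)): [D, C, A, B, G, F, E]
After 2 (swap(1, 0)): [C, D, A, B, G, F, E]
After 3 (reverse(5, 6)): [C, D, A, B, G, E, F]
After 4 (swap(3, 5)): [C, D, A, E, G, B, F]
After 5 (swap(3, 5)): [C, D, A, B, G, E, F]
After 6 (swap(6, 5)): [C, D, A, B, G, F, E]
After 7 (reverse(2, 5)): [C, D, F, G, B, A, E]
After 8 (rotate_left(2, 4, k=1)): [C, D, G, B, F, A, E]

Answer: [C, D, G, B, F, A, E]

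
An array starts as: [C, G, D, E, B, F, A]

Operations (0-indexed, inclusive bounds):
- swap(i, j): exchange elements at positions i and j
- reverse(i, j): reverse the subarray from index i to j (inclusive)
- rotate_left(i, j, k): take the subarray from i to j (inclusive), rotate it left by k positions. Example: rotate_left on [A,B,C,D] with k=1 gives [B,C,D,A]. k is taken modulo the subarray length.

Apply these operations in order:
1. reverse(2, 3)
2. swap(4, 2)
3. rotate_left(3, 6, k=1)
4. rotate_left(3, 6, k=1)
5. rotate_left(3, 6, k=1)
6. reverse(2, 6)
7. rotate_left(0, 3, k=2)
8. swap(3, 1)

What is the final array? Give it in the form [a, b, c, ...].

Answer: [F, G, C, E, D, A, B]

Derivation:
After 1 (reverse(2, 3)): [C, G, E, D, B, F, A]
After 2 (swap(4, 2)): [C, G, B, D, E, F, A]
After 3 (rotate_left(3, 6, k=1)): [C, G, B, E, F, A, D]
After 4 (rotate_left(3, 6, k=1)): [C, G, B, F, A, D, E]
After 5 (rotate_left(3, 6, k=1)): [C, G, B, A, D, E, F]
After 6 (reverse(2, 6)): [C, G, F, E, D, A, B]
After 7 (rotate_left(0, 3, k=2)): [F, E, C, G, D, A, B]
After 8 (swap(3, 1)): [F, G, C, E, D, A, B]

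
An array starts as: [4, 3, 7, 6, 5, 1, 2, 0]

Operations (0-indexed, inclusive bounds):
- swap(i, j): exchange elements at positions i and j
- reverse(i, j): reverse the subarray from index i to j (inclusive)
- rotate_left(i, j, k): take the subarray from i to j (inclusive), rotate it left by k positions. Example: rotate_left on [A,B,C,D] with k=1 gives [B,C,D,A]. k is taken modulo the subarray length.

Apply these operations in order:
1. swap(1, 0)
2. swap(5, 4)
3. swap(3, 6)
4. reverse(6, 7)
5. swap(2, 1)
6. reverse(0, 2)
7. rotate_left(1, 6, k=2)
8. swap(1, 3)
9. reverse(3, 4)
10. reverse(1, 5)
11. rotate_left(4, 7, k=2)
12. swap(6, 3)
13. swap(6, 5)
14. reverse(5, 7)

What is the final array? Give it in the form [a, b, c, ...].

Answer: [4, 7, 2, 1, 3, 5, 6, 0]

Derivation:
After 1 (swap(1, 0)): [3, 4, 7, 6, 5, 1, 2, 0]
After 2 (swap(5, 4)): [3, 4, 7, 6, 1, 5, 2, 0]
After 3 (swap(3, 6)): [3, 4, 7, 2, 1, 5, 6, 0]
After 4 (reverse(6, 7)): [3, 4, 7, 2, 1, 5, 0, 6]
After 5 (swap(2, 1)): [3, 7, 4, 2, 1, 5, 0, 6]
After 6 (reverse(0, 2)): [4, 7, 3, 2, 1, 5, 0, 6]
After 7 (rotate_left(1, 6, k=2)): [4, 2, 1, 5, 0, 7, 3, 6]
After 8 (swap(1, 3)): [4, 5, 1, 2, 0, 7, 3, 6]
After 9 (reverse(3, 4)): [4, 5, 1, 0, 2, 7, 3, 6]
After 10 (reverse(1, 5)): [4, 7, 2, 0, 1, 5, 3, 6]
After 11 (rotate_left(4, 7, k=2)): [4, 7, 2, 0, 3, 6, 1, 5]
After 12 (swap(6, 3)): [4, 7, 2, 1, 3, 6, 0, 5]
After 13 (swap(6, 5)): [4, 7, 2, 1, 3, 0, 6, 5]
After 14 (reverse(5, 7)): [4, 7, 2, 1, 3, 5, 6, 0]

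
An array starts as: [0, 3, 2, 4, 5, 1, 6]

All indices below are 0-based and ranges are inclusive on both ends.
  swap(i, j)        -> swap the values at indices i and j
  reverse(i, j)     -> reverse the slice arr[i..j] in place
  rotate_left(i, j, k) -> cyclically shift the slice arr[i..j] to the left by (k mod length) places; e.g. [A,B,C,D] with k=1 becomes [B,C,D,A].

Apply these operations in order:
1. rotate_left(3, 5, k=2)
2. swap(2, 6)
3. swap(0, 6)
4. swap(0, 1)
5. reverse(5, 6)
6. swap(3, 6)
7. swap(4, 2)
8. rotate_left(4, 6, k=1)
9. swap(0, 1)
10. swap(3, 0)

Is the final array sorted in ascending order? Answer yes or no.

Answer: no

Derivation:
After 1 (rotate_left(3, 5, k=2)): [0, 3, 2, 1, 4, 5, 6]
After 2 (swap(2, 6)): [0, 3, 6, 1, 4, 5, 2]
After 3 (swap(0, 6)): [2, 3, 6, 1, 4, 5, 0]
After 4 (swap(0, 1)): [3, 2, 6, 1, 4, 5, 0]
After 5 (reverse(5, 6)): [3, 2, 6, 1, 4, 0, 5]
After 6 (swap(3, 6)): [3, 2, 6, 5, 4, 0, 1]
After 7 (swap(4, 2)): [3, 2, 4, 5, 6, 0, 1]
After 8 (rotate_left(4, 6, k=1)): [3, 2, 4, 5, 0, 1, 6]
After 9 (swap(0, 1)): [2, 3, 4, 5, 0, 1, 6]
After 10 (swap(3, 0)): [5, 3, 4, 2, 0, 1, 6]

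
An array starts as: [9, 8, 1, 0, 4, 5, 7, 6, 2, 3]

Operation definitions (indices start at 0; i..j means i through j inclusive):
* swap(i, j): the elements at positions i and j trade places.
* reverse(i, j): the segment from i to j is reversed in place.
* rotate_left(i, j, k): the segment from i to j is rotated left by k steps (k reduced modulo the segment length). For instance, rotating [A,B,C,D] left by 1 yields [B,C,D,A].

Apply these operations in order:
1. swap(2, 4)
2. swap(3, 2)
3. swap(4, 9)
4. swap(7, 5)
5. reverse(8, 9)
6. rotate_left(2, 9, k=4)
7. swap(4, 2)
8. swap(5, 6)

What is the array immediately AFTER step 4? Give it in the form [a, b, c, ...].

After 1 (swap(2, 4)): [9, 8, 4, 0, 1, 5, 7, 6, 2, 3]
After 2 (swap(3, 2)): [9, 8, 0, 4, 1, 5, 7, 6, 2, 3]
After 3 (swap(4, 9)): [9, 8, 0, 4, 3, 5, 7, 6, 2, 1]
After 4 (swap(7, 5)): [9, 8, 0, 4, 3, 6, 7, 5, 2, 1]

Answer: [9, 8, 0, 4, 3, 6, 7, 5, 2, 1]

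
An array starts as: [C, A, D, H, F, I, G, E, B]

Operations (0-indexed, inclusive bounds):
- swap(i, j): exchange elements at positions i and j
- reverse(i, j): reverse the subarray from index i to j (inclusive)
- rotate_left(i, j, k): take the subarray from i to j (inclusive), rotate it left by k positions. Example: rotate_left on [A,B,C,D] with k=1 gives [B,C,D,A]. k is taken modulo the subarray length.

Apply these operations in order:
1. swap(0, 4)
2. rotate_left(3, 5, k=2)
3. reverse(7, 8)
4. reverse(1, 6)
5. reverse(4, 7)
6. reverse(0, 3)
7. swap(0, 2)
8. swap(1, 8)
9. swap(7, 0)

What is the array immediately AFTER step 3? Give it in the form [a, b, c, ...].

After 1 (swap(0, 4)): [F, A, D, H, C, I, G, E, B]
After 2 (rotate_left(3, 5, k=2)): [F, A, D, I, H, C, G, E, B]
After 3 (reverse(7, 8)): [F, A, D, I, H, C, G, B, E]

Answer: [F, A, D, I, H, C, G, B, E]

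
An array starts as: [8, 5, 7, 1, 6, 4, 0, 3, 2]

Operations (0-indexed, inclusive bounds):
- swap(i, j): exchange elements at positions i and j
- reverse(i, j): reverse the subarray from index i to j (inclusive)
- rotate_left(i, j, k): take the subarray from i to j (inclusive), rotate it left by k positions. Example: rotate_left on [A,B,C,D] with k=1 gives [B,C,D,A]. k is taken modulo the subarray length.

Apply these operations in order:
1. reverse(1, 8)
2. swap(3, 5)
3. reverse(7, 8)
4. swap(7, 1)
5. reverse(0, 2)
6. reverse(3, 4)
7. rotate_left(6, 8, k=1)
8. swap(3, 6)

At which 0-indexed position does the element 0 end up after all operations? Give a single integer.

After 1 (reverse(1, 8)): [8, 2, 3, 0, 4, 6, 1, 7, 5]
After 2 (swap(3, 5)): [8, 2, 3, 6, 4, 0, 1, 7, 5]
After 3 (reverse(7, 8)): [8, 2, 3, 6, 4, 0, 1, 5, 7]
After 4 (swap(7, 1)): [8, 5, 3, 6, 4, 0, 1, 2, 7]
After 5 (reverse(0, 2)): [3, 5, 8, 6, 4, 0, 1, 2, 7]
After 6 (reverse(3, 4)): [3, 5, 8, 4, 6, 0, 1, 2, 7]
After 7 (rotate_left(6, 8, k=1)): [3, 5, 8, 4, 6, 0, 2, 7, 1]
After 8 (swap(3, 6)): [3, 5, 8, 2, 6, 0, 4, 7, 1]

Answer: 5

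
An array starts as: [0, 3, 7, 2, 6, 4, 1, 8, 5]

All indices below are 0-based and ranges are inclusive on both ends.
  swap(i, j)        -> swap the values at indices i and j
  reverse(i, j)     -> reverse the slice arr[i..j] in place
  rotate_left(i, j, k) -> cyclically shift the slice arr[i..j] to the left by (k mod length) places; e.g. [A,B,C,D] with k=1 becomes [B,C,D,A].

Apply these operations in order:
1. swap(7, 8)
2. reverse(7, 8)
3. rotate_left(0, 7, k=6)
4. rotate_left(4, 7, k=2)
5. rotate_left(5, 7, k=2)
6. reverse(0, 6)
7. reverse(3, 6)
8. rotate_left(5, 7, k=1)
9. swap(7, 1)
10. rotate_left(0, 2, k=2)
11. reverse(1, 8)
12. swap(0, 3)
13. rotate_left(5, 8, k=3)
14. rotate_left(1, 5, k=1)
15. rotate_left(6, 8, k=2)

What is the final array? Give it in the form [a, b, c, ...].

After 1 (swap(7, 8)): [0, 3, 7, 2, 6, 4, 1, 5, 8]
After 2 (reverse(7, 8)): [0, 3, 7, 2, 6, 4, 1, 8, 5]
After 3 (rotate_left(0, 7, k=6)): [1, 8, 0, 3, 7, 2, 6, 4, 5]
After 4 (rotate_left(4, 7, k=2)): [1, 8, 0, 3, 6, 4, 7, 2, 5]
After 5 (rotate_left(5, 7, k=2)): [1, 8, 0, 3, 6, 2, 4, 7, 5]
After 6 (reverse(0, 6)): [4, 2, 6, 3, 0, 8, 1, 7, 5]
After 7 (reverse(3, 6)): [4, 2, 6, 1, 8, 0, 3, 7, 5]
After 8 (rotate_left(5, 7, k=1)): [4, 2, 6, 1, 8, 3, 7, 0, 5]
After 9 (swap(7, 1)): [4, 0, 6, 1, 8, 3, 7, 2, 5]
After 10 (rotate_left(0, 2, k=2)): [6, 4, 0, 1, 8, 3, 7, 2, 5]
After 11 (reverse(1, 8)): [6, 5, 2, 7, 3, 8, 1, 0, 4]
After 12 (swap(0, 3)): [7, 5, 2, 6, 3, 8, 1, 0, 4]
After 13 (rotate_left(5, 8, k=3)): [7, 5, 2, 6, 3, 4, 8, 1, 0]
After 14 (rotate_left(1, 5, k=1)): [7, 2, 6, 3, 4, 5, 8, 1, 0]
After 15 (rotate_left(6, 8, k=2)): [7, 2, 6, 3, 4, 5, 0, 8, 1]

Answer: [7, 2, 6, 3, 4, 5, 0, 8, 1]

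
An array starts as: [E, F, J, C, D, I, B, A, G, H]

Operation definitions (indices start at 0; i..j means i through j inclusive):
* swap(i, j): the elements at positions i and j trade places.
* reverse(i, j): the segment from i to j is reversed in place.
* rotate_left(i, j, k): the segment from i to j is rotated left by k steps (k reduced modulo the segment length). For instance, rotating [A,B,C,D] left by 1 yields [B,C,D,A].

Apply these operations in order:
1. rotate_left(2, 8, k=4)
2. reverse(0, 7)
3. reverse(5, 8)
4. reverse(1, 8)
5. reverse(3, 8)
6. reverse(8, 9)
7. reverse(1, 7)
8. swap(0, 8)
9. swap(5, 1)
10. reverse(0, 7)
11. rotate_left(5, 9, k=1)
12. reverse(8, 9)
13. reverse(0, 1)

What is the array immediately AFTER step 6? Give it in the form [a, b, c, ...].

Answer: [D, B, F, C, J, G, A, I, H, E]

Derivation:
After 1 (rotate_left(2, 8, k=4)): [E, F, B, A, G, J, C, D, I, H]
After 2 (reverse(0, 7)): [D, C, J, G, A, B, F, E, I, H]
After 3 (reverse(5, 8)): [D, C, J, G, A, I, E, F, B, H]
After 4 (reverse(1, 8)): [D, B, F, E, I, A, G, J, C, H]
After 5 (reverse(3, 8)): [D, B, F, C, J, G, A, I, E, H]
After 6 (reverse(8, 9)): [D, B, F, C, J, G, A, I, H, E]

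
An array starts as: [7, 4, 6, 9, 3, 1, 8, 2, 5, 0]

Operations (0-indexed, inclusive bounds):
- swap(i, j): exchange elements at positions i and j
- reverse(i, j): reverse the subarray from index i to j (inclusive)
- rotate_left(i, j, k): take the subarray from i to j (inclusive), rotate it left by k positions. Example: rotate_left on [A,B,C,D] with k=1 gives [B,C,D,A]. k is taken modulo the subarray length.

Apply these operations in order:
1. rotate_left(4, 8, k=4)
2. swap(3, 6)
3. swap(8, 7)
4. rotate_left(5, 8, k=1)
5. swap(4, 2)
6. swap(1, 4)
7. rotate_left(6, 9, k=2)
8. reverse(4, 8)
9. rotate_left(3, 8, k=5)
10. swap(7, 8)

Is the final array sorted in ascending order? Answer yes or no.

Answer: no

Derivation:
After 1 (rotate_left(4, 8, k=4)): [7, 4, 6, 9, 5, 3, 1, 8, 2, 0]
After 2 (swap(3, 6)): [7, 4, 6, 1, 5, 3, 9, 8, 2, 0]
After 3 (swap(8, 7)): [7, 4, 6, 1, 5, 3, 9, 2, 8, 0]
After 4 (rotate_left(5, 8, k=1)): [7, 4, 6, 1, 5, 9, 2, 8, 3, 0]
After 5 (swap(4, 2)): [7, 4, 5, 1, 6, 9, 2, 8, 3, 0]
After 6 (swap(1, 4)): [7, 6, 5, 1, 4, 9, 2, 8, 3, 0]
After 7 (rotate_left(6, 9, k=2)): [7, 6, 5, 1, 4, 9, 3, 0, 2, 8]
After 8 (reverse(4, 8)): [7, 6, 5, 1, 2, 0, 3, 9, 4, 8]
After 9 (rotate_left(3, 8, k=5)): [7, 6, 5, 4, 1, 2, 0, 3, 9, 8]
After 10 (swap(7, 8)): [7, 6, 5, 4, 1, 2, 0, 9, 3, 8]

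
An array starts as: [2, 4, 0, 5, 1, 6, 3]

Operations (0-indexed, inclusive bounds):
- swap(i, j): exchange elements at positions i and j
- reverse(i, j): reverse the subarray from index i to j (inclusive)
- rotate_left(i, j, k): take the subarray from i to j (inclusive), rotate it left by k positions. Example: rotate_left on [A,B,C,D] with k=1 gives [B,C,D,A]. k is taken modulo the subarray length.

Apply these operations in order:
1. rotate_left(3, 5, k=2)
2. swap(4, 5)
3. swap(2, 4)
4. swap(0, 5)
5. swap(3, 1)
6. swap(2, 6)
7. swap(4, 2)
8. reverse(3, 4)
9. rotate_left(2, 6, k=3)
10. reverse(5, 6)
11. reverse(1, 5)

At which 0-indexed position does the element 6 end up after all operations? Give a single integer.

After 1 (rotate_left(3, 5, k=2)): [2, 4, 0, 6, 5, 1, 3]
After 2 (swap(4, 5)): [2, 4, 0, 6, 1, 5, 3]
After 3 (swap(2, 4)): [2, 4, 1, 6, 0, 5, 3]
After 4 (swap(0, 5)): [5, 4, 1, 6, 0, 2, 3]
After 5 (swap(3, 1)): [5, 6, 1, 4, 0, 2, 3]
After 6 (swap(2, 6)): [5, 6, 3, 4, 0, 2, 1]
After 7 (swap(4, 2)): [5, 6, 0, 4, 3, 2, 1]
After 8 (reverse(3, 4)): [5, 6, 0, 3, 4, 2, 1]
After 9 (rotate_left(2, 6, k=3)): [5, 6, 2, 1, 0, 3, 4]
After 10 (reverse(5, 6)): [5, 6, 2, 1, 0, 4, 3]
After 11 (reverse(1, 5)): [5, 4, 0, 1, 2, 6, 3]

Answer: 5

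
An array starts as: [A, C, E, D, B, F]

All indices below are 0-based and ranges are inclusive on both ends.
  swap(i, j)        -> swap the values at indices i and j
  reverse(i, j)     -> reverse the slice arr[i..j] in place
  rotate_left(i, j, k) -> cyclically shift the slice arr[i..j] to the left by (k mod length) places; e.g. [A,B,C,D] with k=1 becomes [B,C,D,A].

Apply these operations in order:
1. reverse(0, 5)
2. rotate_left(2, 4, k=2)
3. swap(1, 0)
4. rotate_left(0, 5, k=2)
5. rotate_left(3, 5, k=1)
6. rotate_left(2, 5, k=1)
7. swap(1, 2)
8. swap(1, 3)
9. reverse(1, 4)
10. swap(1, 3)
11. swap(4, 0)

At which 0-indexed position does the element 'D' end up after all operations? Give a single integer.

After 1 (reverse(0, 5)): [F, B, D, E, C, A]
After 2 (rotate_left(2, 4, k=2)): [F, B, C, D, E, A]
After 3 (swap(1, 0)): [B, F, C, D, E, A]
After 4 (rotate_left(0, 5, k=2)): [C, D, E, A, B, F]
After 5 (rotate_left(3, 5, k=1)): [C, D, E, B, F, A]
After 6 (rotate_left(2, 5, k=1)): [C, D, B, F, A, E]
After 7 (swap(1, 2)): [C, B, D, F, A, E]
After 8 (swap(1, 3)): [C, F, D, B, A, E]
After 9 (reverse(1, 4)): [C, A, B, D, F, E]
After 10 (swap(1, 3)): [C, D, B, A, F, E]
After 11 (swap(4, 0)): [F, D, B, A, C, E]

Answer: 1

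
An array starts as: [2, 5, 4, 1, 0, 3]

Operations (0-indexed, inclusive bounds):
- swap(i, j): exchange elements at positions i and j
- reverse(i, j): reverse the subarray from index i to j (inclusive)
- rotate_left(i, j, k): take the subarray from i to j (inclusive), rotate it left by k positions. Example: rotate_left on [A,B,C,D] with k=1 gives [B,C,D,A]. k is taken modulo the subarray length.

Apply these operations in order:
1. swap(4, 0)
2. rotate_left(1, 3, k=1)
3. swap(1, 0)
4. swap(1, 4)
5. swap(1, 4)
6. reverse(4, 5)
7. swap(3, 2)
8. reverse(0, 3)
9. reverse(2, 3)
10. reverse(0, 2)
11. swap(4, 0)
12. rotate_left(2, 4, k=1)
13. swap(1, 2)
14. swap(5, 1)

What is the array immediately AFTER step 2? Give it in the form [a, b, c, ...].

Answer: [0, 4, 1, 5, 2, 3]

Derivation:
After 1 (swap(4, 0)): [0, 5, 4, 1, 2, 3]
After 2 (rotate_left(1, 3, k=1)): [0, 4, 1, 5, 2, 3]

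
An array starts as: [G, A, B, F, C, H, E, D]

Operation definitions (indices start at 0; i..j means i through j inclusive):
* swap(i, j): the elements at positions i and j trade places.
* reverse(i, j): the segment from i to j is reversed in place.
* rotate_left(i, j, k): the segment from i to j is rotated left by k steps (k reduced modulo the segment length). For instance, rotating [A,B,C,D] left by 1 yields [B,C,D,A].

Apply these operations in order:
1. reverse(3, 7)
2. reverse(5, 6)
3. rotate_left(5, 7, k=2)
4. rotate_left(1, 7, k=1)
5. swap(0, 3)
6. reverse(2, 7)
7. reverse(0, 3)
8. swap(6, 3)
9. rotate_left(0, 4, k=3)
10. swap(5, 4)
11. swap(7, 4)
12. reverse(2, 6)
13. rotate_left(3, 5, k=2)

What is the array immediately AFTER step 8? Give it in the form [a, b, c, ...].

Answer: [H, A, B, G, C, F, E, D]

Derivation:
After 1 (reverse(3, 7)): [G, A, B, D, E, H, C, F]
After 2 (reverse(5, 6)): [G, A, B, D, E, C, H, F]
After 3 (rotate_left(5, 7, k=2)): [G, A, B, D, E, F, C, H]
After 4 (rotate_left(1, 7, k=1)): [G, B, D, E, F, C, H, A]
After 5 (swap(0, 3)): [E, B, D, G, F, C, H, A]
After 6 (reverse(2, 7)): [E, B, A, H, C, F, G, D]
After 7 (reverse(0, 3)): [H, A, B, E, C, F, G, D]
After 8 (swap(6, 3)): [H, A, B, G, C, F, E, D]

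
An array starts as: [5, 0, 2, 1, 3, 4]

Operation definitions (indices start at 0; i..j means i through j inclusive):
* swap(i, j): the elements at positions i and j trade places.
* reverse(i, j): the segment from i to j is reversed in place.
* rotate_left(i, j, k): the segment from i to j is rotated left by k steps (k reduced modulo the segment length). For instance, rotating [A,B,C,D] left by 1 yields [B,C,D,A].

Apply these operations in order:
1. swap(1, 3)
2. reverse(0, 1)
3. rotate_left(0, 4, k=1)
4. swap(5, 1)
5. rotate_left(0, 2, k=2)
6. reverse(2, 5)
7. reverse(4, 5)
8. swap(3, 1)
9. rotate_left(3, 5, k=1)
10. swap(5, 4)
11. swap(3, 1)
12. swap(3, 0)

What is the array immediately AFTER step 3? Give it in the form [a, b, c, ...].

Answer: [5, 2, 0, 3, 1, 4]

Derivation:
After 1 (swap(1, 3)): [5, 1, 2, 0, 3, 4]
After 2 (reverse(0, 1)): [1, 5, 2, 0, 3, 4]
After 3 (rotate_left(0, 4, k=1)): [5, 2, 0, 3, 1, 4]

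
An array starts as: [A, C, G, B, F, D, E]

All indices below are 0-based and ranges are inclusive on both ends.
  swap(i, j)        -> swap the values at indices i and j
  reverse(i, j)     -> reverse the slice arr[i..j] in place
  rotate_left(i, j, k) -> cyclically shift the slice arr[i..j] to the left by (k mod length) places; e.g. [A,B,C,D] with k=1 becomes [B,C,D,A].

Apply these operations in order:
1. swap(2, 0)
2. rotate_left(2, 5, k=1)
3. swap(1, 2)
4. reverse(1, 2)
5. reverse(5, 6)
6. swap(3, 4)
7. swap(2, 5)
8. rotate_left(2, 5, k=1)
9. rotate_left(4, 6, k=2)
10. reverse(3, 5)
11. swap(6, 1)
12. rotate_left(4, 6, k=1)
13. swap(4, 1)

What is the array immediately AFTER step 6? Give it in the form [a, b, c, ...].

Answer: [G, C, B, D, F, E, A]

Derivation:
After 1 (swap(2, 0)): [G, C, A, B, F, D, E]
After 2 (rotate_left(2, 5, k=1)): [G, C, B, F, D, A, E]
After 3 (swap(1, 2)): [G, B, C, F, D, A, E]
After 4 (reverse(1, 2)): [G, C, B, F, D, A, E]
After 5 (reverse(5, 6)): [G, C, B, F, D, E, A]
After 6 (swap(3, 4)): [G, C, B, D, F, E, A]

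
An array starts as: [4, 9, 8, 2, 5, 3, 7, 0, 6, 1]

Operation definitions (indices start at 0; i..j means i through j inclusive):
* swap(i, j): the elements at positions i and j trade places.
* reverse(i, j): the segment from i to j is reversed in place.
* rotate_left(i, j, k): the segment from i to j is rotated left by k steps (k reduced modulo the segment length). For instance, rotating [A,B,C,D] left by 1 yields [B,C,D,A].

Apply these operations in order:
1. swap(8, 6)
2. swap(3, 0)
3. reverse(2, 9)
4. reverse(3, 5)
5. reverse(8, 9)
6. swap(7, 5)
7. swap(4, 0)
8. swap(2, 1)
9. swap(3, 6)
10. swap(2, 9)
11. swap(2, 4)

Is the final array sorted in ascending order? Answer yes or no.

After 1 (swap(8, 6)): [4, 9, 8, 2, 5, 3, 6, 0, 7, 1]
After 2 (swap(3, 0)): [2, 9, 8, 4, 5, 3, 6, 0, 7, 1]
After 3 (reverse(2, 9)): [2, 9, 1, 7, 0, 6, 3, 5, 4, 8]
After 4 (reverse(3, 5)): [2, 9, 1, 6, 0, 7, 3, 5, 4, 8]
After 5 (reverse(8, 9)): [2, 9, 1, 6, 0, 7, 3, 5, 8, 4]
After 6 (swap(7, 5)): [2, 9, 1, 6, 0, 5, 3, 7, 8, 4]
After 7 (swap(4, 0)): [0, 9, 1, 6, 2, 5, 3, 7, 8, 4]
After 8 (swap(2, 1)): [0, 1, 9, 6, 2, 5, 3, 7, 8, 4]
After 9 (swap(3, 6)): [0, 1, 9, 3, 2, 5, 6, 7, 8, 4]
After 10 (swap(2, 9)): [0, 1, 4, 3, 2, 5, 6, 7, 8, 9]
After 11 (swap(2, 4)): [0, 1, 2, 3, 4, 5, 6, 7, 8, 9]

Answer: yes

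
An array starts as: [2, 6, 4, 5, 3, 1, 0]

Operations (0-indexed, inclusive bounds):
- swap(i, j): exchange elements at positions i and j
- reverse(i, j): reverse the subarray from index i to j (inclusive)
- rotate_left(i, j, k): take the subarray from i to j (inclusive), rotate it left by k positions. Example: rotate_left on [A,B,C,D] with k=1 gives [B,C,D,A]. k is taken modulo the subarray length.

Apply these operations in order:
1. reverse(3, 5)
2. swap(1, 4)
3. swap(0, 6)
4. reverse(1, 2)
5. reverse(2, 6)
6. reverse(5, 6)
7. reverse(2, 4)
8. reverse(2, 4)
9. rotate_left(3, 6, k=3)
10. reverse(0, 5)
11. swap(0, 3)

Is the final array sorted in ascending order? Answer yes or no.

After 1 (reverse(3, 5)): [2, 6, 4, 1, 3, 5, 0]
After 2 (swap(1, 4)): [2, 3, 4, 1, 6, 5, 0]
After 3 (swap(0, 6)): [0, 3, 4, 1, 6, 5, 2]
After 4 (reverse(1, 2)): [0, 4, 3, 1, 6, 5, 2]
After 5 (reverse(2, 6)): [0, 4, 2, 5, 6, 1, 3]
After 6 (reverse(5, 6)): [0, 4, 2, 5, 6, 3, 1]
After 7 (reverse(2, 4)): [0, 4, 6, 5, 2, 3, 1]
After 8 (reverse(2, 4)): [0, 4, 2, 5, 6, 3, 1]
After 9 (rotate_left(3, 6, k=3)): [0, 4, 2, 1, 5, 6, 3]
After 10 (reverse(0, 5)): [6, 5, 1, 2, 4, 0, 3]
After 11 (swap(0, 3)): [2, 5, 1, 6, 4, 0, 3]

Answer: no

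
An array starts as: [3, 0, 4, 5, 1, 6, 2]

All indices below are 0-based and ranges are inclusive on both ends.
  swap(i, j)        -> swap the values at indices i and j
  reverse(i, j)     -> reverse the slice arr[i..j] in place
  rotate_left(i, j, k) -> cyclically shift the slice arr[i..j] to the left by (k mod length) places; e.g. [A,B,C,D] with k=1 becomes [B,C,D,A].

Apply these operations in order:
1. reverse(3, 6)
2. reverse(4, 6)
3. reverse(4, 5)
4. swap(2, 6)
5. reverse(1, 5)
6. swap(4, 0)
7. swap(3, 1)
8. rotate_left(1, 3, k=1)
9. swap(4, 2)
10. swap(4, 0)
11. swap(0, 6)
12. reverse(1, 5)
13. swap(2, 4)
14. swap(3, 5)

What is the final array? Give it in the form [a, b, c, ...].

After 1 (reverse(3, 6)): [3, 0, 4, 2, 6, 1, 5]
After 2 (reverse(4, 6)): [3, 0, 4, 2, 5, 1, 6]
After 3 (reverse(4, 5)): [3, 0, 4, 2, 1, 5, 6]
After 4 (swap(2, 6)): [3, 0, 6, 2, 1, 5, 4]
After 5 (reverse(1, 5)): [3, 5, 1, 2, 6, 0, 4]
After 6 (swap(4, 0)): [6, 5, 1, 2, 3, 0, 4]
After 7 (swap(3, 1)): [6, 2, 1, 5, 3, 0, 4]
After 8 (rotate_left(1, 3, k=1)): [6, 1, 5, 2, 3, 0, 4]
After 9 (swap(4, 2)): [6, 1, 3, 2, 5, 0, 4]
After 10 (swap(4, 0)): [5, 1, 3, 2, 6, 0, 4]
After 11 (swap(0, 6)): [4, 1, 3, 2, 6, 0, 5]
After 12 (reverse(1, 5)): [4, 0, 6, 2, 3, 1, 5]
After 13 (swap(2, 4)): [4, 0, 3, 2, 6, 1, 5]
After 14 (swap(3, 5)): [4, 0, 3, 1, 6, 2, 5]

Answer: [4, 0, 3, 1, 6, 2, 5]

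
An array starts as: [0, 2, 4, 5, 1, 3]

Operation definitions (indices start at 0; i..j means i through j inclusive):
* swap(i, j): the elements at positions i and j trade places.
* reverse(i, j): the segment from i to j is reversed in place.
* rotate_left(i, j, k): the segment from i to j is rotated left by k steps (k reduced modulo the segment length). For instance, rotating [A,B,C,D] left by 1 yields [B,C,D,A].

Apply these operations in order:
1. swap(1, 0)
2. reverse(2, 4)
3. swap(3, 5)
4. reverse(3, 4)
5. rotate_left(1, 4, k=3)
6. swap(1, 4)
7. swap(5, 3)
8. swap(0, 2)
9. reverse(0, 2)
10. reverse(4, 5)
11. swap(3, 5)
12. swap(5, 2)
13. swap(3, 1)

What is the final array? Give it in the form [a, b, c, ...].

Answer: [2, 3, 5, 4, 1, 0]

Derivation:
After 1 (swap(1, 0)): [2, 0, 4, 5, 1, 3]
After 2 (reverse(2, 4)): [2, 0, 1, 5, 4, 3]
After 3 (swap(3, 5)): [2, 0, 1, 3, 4, 5]
After 4 (reverse(3, 4)): [2, 0, 1, 4, 3, 5]
After 5 (rotate_left(1, 4, k=3)): [2, 3, 0, 1, 4, 5]
After 6 (swap(1, 4)): [2, 4, 0, 1, 3, 5]
After 7 (swap(5, 3)): [2, 4, 0, 5, 3, 1]
After 8 (swap(0, 2)): [0, 4, 2, 5, 3, 1]
After 9 (reverse(0, 2)): [2, 4, 0, 5, 3, 1]
After 10 (reverse(4, 5)): [2, 4, 0, 5, 1, 3]
After 11 (swap(3, 5)): [2, 4, 0, 3, 1, 5]
After 12 (swap(5, 2)): [2, 4, 5, 3, 1, 0]
After 13 (swap(3, 1)): [2, 3, 5, 4, 1, 0]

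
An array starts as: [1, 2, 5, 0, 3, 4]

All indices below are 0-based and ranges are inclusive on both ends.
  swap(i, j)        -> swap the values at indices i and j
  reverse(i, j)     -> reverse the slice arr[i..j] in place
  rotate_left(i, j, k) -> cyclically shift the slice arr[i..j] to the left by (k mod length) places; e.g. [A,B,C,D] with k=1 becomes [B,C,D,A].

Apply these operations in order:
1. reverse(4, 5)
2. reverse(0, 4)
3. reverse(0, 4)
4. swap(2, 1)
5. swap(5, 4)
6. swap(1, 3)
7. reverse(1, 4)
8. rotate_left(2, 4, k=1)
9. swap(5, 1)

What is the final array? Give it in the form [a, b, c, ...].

Answer: [1, 4, 2, 0, 5, 3]

Derivation:
After 1 (reverse(4, 5)): [1, 2, 5, 0, 4, 3]
After 2 (reverse(0, 4)): [4, 0, 5, 2, 1, 3]
After 3 (reverse(0, 4)): [1, 2, 5, 0, 4, 3]
After 4 (swap(2, 1)): [1, 5, 2, 0, 4, 3]
After 5 (swap(5, 4)): [1, 5, 2, 0, 3, 4]
After 6 (swap(1, 3)): [1, 0, 2, 5, 3, 4]
After 7 (reverse(1, 4)): [1, 3, 5, 2, 0, 4]
After 8 (rotate_left(2, 4, k=1)): [1, 3, 2, 0, 5, 4]
After 9 (swap(5, 1)): [1, 4, 2, 0, 5, 3]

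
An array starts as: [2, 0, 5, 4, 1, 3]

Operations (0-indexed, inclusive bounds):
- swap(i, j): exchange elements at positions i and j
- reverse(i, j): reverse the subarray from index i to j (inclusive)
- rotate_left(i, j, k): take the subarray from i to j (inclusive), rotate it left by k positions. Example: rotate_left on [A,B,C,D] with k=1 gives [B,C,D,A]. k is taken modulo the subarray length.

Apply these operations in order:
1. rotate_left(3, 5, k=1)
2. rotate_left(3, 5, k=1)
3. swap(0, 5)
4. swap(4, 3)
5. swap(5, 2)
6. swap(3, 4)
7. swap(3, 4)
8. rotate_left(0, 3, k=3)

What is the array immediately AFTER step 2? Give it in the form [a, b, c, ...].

Answer: [2, 0, 5, 3, 4, 1]

Derivation:
After 1 (rotate_left(3, 5, k=1)): [2, 0, 5, 1, 3, 4]
After 2 (rotate_left(3, 5, k=1)): [2, 0, 5, 3, 4, 1]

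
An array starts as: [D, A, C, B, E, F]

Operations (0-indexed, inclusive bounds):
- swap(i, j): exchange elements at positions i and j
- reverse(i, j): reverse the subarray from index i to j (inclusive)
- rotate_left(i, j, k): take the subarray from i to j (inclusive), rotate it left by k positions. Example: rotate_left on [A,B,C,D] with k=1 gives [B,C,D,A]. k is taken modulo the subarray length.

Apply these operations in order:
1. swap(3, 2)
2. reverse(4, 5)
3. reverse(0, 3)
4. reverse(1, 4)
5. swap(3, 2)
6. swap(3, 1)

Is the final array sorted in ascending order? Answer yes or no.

Answer: no

Derivation:
After 1 (swap(3, 2)): [D, A, B, C, E, F]
After 2 (reverse(4, 5)): [D, A, B, C, F, E]
After 3 (reverse(0, 3)): [C, B, A, D, F, E]
After 4 (reverse(1, 4)): [C, F, D, A, B, E]
After 5 (swap(3, 2)): [C, F, A, D, B, E]
After 6 (swap(3, 1)): [C, D, A, F, B, E]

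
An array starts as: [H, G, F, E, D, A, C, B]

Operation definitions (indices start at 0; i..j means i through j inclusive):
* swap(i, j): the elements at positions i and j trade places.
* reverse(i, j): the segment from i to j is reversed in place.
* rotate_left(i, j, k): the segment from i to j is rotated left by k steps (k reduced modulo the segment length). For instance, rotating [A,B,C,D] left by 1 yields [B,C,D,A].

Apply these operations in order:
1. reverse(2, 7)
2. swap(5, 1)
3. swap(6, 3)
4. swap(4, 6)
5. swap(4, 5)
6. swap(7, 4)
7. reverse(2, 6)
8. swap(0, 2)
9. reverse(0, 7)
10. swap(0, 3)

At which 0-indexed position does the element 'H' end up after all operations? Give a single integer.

After 1 (reverse(2, 7)): [H, G, B, C, A, D, E, F]
After 2 (swap(5, 1)): [H, D, B, C, A, G, E, F]
After 3 (swap(6, 3)): [H, D, B, E, A, G, C, F]
After 4 (swap(4, 6)): [H, D, B, E, C, G, A, F]
After 5 (swap(4, 5)): [H, D, B, E, G, C, A, F]
After 6 (swap(7, 4)): [H, D, B, E, F, C, A, G]
After 7 (reverse(2, 6)): [H, D, A, C, F, E, B, G]
After 8 (swap(0, 2)): [A, D, H, C, F, E, B, G]
After 9 (reverse(0, 7)): [G, B, E, F, C, H, D, A]
After 10 (swap(0, 3)): [F, B, E, G, C, H, D, A]

Answer: 5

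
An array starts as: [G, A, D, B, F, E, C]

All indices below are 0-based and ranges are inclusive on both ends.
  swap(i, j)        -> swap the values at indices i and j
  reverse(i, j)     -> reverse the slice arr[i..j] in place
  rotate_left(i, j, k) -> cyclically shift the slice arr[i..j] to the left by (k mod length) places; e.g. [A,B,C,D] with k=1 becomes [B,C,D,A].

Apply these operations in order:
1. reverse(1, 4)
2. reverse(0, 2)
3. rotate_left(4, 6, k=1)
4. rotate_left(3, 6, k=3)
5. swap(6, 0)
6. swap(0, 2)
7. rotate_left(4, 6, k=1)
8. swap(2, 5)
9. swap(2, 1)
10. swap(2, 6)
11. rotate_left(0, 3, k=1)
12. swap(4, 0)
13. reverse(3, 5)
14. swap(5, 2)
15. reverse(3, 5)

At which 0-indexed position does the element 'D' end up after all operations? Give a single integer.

Answer: 1

Derivation:
After 1 (reverse(1, 4)): [G, F, B, D, A, E, C]
After 2 (reverse(0, 2)): [B, F, G, D, A, E, C]
After 3 (rotate_left(4, 6, k=1)): [B, F, G, D, E, C, A]
After 4 (rotate_left(3, 6, k=3)): [B, F, G, A, D, E, C]
After 5 (swap(6, 0)): [C, F, G, A, D, E, B]
After 6 (swap(0, 2)): [G, F, C, A, D, E, B]
After 7 (rotate_left(4, 6, k=1)): [G, F, C, A, E, B, D]
After 8 (swap(2, 5)): [G, F, B, A, E, C, D]
After 9 (swap(2, 1)): [G, B, F, A, E, C, D]
After 10 (swap(2, 6)): [G, B, D, A, E, C, F]
After 11 (rotate_left(0, 3, k=1)): [B, D, A, G, E, C, F]
After 12 (swap(4, 0)): [E, D, A, G, B, C, F]
After 13 (reverse(3, 5)): [E, D, A, C, B, G, F]
After 14 (swap(5, 2)): [E, D, G, C, B, A, F]
After 15 (reverse(3, 5)): [E, D, G, A, B, C, F]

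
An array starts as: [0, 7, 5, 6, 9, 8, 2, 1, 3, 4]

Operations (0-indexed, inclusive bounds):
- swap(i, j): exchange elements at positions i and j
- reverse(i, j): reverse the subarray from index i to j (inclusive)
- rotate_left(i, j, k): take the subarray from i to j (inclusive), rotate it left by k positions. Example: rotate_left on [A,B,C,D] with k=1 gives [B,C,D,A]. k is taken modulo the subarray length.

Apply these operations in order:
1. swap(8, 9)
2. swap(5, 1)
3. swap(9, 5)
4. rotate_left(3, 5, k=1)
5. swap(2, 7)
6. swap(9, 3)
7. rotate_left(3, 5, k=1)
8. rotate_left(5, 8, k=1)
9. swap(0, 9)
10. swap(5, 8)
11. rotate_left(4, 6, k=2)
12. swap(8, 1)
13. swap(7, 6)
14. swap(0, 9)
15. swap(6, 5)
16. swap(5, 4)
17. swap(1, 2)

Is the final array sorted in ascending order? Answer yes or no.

Answer: yes

Derivation:
After 1 (swap(8, 9)): [0, 7, 5, 6, 9, 8, 2, 1, 4, 3]
After 2 (swap(5, 1)): [0, 8, 5, 6, 9, 7, 2, 1, 4, 3]
After 3 (swap(9, 5)): [0, 8, 5, 6, 9, 3, 2, 1, 4, 7]
After 4 (rotate_left(3, 5, k=1)): [0, 8, 5, 9, 3, 6, 2, 1, 4, 7]
After 5 (swap(2, 7)): [0, 8, 1, 9, 3, 6, 2, 5, 4, 7]
After 6 (swap(9, 3)): [0, 8, 1, 7, 3, 6, 2, 5, 4, 9]
After 7 (rotate_left(3, 5, k=1)): [0, 8, 1, 3, 6, 7, 2, 5, 4, 9]
After 8 (rotate_left(5, 8, k=1)): [0, 8, 1, 3, 6, 2, 5, 4, 7, 9]
After 9 (swap(0, 9)): [9, 8, 1, 3, 6, 2, 5, 4, 7, 0]
After 10 (swap(5, 8)): [9, 8, 1, 3, 6, 7, 5, 4, 2, 0]
After 11 (rotate_left(4, 6, k=2)): [9, 8, 1, 3, 5, 6, 7, 4, 2, 0]
After 12 (swap(8, 1)): [9, 2, 1, 3, 5, 6, 7, 4, 8, 0]
After 13 (swap(7, 6)): [9, 2, 1, 3, 5, 6, 4, 7, 8, 0]
After 14 (swap(0, 9)): [0, 2, 1, 3, 5, 6, 4, 7, 8, 9]
After 15 (swap(6, 5)): [0, 2, 1, 3, 5, 4, 6, 7, 8, 9]
After 16 (swap(5, 4)): [0, 2, 1, 3, 4, 5, 6, 7, 8, 9]
After 17 (swap(1, 2)): [0, 1, 2, 3, 4, 5, 6, 7, 8, 9]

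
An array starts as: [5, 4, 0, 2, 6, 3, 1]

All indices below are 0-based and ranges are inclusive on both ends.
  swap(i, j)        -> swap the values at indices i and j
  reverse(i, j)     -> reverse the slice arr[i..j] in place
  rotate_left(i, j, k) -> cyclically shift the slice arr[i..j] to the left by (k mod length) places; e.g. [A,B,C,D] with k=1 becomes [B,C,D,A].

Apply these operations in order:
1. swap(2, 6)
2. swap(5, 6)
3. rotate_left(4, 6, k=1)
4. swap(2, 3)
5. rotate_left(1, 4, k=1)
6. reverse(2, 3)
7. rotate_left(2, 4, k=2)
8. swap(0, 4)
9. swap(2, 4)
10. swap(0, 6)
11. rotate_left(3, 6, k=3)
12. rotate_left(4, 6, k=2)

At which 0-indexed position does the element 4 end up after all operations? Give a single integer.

Answer: 6

Derivation:
After 1 (swap(2, 6)): [5, 4, 1, 2, 6, 3, 0]
After 2 (swap(5, 6)): [5, 4, 1, 2, 6, 0, 3]
After 3 (rotate_left(4, 6, k=1)): [5, 4, 1, 2, 0, 3, 6]
After 4 (swap(2, 3)): [5, 4, 2, 1, 0, 3, 6]
After 5 (rotate_left(1, 4, k=1)): [5, 2, 1, 0, 4, 3, 6]
After 6 (reverse(2, 3)): [5, 2, 0, 1, 4, 3, 6]
After 7 (rotate_left(2, 4, k=2)): [5, 2, 4, 0, 1, 3, 6]
After 8 (swap(0, 4)): [1, 2, 4, 0, 5, 3, 6]
After 9 (swap(2, 4)): [1, 2, 5, 0, 4, 3, 6]
After 10 (swap(0, 6)): [6, 2, 5, 0, 4, 3, 1]
After 11 (rotate_left(3, 6, k=3)): [6, 2, 5, 1, 0, 4, 3]
After 12 (rotate_left(4, 6, k=2)): [6, 2, 5, 1, 3, 0, 4]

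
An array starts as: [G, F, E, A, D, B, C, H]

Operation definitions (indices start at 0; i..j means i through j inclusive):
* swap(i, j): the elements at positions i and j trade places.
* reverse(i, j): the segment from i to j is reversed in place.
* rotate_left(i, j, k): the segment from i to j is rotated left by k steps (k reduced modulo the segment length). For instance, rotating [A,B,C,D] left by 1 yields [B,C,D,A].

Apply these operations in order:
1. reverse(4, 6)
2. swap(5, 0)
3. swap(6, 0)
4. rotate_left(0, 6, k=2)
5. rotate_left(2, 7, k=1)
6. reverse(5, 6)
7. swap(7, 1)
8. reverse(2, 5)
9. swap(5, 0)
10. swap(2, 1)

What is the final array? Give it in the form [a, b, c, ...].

After 1 (reverse(4, 6)): [G, F, E, A, C, B, D, H]
After 2 (swap(5, 0)): [B, F, E, A, C, G, D, H]
After 3 (swap(6, 0)): [D, F, E, A, C, G, B, H]
After 4 (rotate_left(0, 6, k=2)): [E, A, C, G, B, D, F, H]
After 5 (rotate_left(2, 7, k=1)): [E, A, G, B, D, F, H, C]
After 6 (reverse(5, 6)): [E, A, G, B, D, H, F, C]
After 7 (swap(7, 1)): [E, C, G, B, D, H, F, A]
After 8 (reverse(2, 5)): [E, C, H, D, B, G, F, A]
After 9 (swap(5, 0)): [G, C, H, D, B, E, F, A]
After 10 (swap(2, 1)): [G, H, C, D, B, E, F, A]

Answer: [G, H, C, D, B, E, F, A]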